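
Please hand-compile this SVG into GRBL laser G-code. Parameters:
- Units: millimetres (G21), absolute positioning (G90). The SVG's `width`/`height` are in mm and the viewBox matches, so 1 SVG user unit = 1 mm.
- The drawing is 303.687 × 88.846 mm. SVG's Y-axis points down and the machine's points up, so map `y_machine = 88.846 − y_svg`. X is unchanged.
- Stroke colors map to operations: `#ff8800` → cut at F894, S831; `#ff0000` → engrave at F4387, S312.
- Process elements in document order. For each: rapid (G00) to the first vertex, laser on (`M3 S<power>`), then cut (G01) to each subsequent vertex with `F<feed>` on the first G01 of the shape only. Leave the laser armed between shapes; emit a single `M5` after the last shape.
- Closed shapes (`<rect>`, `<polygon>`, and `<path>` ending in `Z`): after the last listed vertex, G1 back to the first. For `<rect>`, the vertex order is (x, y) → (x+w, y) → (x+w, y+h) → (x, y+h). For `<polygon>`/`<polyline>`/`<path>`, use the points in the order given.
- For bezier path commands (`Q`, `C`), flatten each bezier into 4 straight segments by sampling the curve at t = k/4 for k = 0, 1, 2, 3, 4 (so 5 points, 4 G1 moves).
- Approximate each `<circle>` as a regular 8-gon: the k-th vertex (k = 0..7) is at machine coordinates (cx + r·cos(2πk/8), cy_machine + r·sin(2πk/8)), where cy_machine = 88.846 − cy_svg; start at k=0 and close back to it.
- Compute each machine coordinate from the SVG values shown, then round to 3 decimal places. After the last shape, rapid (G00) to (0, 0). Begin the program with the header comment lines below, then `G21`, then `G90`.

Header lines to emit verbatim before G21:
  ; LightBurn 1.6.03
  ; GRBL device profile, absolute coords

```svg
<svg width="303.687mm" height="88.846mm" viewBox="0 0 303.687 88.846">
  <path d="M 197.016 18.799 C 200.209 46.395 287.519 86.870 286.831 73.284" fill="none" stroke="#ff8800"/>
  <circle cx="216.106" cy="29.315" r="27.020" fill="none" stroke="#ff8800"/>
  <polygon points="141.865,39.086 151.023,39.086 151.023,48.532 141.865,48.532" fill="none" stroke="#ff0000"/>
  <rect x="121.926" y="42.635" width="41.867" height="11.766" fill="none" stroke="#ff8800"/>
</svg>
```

; LightBurn 1.6.03
; GRBL device profile, absolute coords
G21
G90
G00 X197.016 Y70.047
M3 S831
G01 X212.493 Y47.981 F894
G01 X243.379 Y27.361
G01 X273.537 Y14.463
G01 X286.831 Y15.562
G00 X243.126 Y59.531
M3 S831
G01 X235.212 Y78.637 F894
G01 X216.106 Y86.551
G01 X197.000 Y78.637
G01 X189.086 Y59.531
G01 X197.000 Y40.425
G01 X216.106 Y32.511
G01 X235.212 Y40.425
G01 X243.126 Y59.531
G00 X141.865 Y49.760
M3 S312
G01 X151.023 Y49.760 F4387
G01 X151.023 Y40.314
G01 X141.865 Y40.314
G01 X141.865 Y49.760
G00 X121.926 Y46.211
M3 S831
G01 X163.793 Y46.211 F894
G01 X163.793 Y34.445
G01 X121.926 Y34.445
G01 X121.926 Y46.211
M5
G00 X0.000 Y0.000

viewBox `0 0 303.687 88.846` with mm width/height → 1 unit = 1 mm. Flip: y_m = 88.846 − y_svg.

**Shape 1** — `<path>` cubic bezier, stroke `#ff8800` → cut (S831, F894). Control points (SVG): P0=(197.016,18.799), P1=(200.209,46.395), P2=(287.519,86.870), P3=(286.831,73.284); sampled at t=k/4. Machine vertices: (197.016,70.047) → (212.493,47.981) → (243.379,27.361) → (273.537,14.463) → (286.831,15.562). Open path.

**Shape 2** — `<circle>` circle, stroke `#ff8800` → cut (S831, F894). Machine vertices: (243.126,59.531) → (235.212,78.637) → (216.106,86.551) → (197.000,78.637) → (189.086,59.531) → (197.000,40.425) → (216.106,32.511) → (235.212,40.425) → (243.126,59.531). Closed: final G1 returns to the first vertex.

**Shape 3** — `<polygon>` rectangle, stroke `#ff0000` → engrave (S312, F4387). Machine vertices: (141.865,49.760) → (151.023,49.760) → (151.023,40.314) → (141.865,40.314) → (141.865,49.760). Closed: final G1 returns to the first vertex.

**Shape 4** — `<rect>` rectangle, stroke `#ff8800` → cut (S831, F894). Machine vertices: (121.926,46.211) → (163.793,46.211) → (163.793,34.445) → (121.926,34.445) → (121.926,46.211). Closed: final G1 returns to the first vertex.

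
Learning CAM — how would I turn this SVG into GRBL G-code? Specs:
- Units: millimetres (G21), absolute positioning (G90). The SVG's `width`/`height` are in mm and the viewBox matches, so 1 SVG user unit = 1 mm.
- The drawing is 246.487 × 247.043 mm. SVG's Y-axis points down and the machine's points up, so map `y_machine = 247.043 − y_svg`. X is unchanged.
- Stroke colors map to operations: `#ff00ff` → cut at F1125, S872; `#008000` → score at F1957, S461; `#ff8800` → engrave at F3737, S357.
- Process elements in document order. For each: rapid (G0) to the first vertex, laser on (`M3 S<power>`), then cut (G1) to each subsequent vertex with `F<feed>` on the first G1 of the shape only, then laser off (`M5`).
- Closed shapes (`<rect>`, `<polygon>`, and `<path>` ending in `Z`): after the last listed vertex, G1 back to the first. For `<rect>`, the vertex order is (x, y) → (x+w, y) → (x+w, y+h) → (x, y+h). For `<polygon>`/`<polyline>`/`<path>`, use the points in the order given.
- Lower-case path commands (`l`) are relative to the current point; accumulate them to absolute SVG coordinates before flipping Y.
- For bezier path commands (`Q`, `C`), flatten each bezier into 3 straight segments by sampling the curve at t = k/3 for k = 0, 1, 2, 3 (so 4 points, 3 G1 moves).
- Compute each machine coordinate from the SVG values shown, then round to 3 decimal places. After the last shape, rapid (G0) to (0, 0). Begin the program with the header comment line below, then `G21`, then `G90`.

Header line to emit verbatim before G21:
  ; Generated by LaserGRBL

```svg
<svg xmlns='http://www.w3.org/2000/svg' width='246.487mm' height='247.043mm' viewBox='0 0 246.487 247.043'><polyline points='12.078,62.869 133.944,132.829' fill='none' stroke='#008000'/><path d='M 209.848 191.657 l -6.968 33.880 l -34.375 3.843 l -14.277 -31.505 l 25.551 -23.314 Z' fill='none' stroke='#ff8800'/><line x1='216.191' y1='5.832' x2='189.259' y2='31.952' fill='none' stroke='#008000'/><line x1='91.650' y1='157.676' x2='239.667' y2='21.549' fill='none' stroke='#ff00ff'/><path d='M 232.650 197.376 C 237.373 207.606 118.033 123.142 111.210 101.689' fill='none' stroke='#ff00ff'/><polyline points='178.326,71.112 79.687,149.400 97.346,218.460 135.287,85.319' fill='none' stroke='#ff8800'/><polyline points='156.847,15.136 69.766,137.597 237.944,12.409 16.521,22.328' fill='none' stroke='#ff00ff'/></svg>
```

Since the viewBox matches the mm dimensions, user units are millimetres directly. The only transform is the Y-flip y_m = 247.043 − y_svg.

Shape 1 is a line segment drawn with `<polyline>`. Its stroke #008000 means score at S461, F1957. After flipping Y the toolpath is (12.078,184.174) → (133.944,114.214).

Shape 2 is a regular polygon drawn with `<path>`. Its stroke #ff8800 means engrave at S357, F3737. After flipping Y the toolpath is (209.848,55.386) → (202.880,21.506) → (168.505,17.663) → (154.228,49.168) → (179.779,72.482) → (209.848,55.386), returning to the start.

Shape 3 is a line segment drawn with `<line>`. Its stroke #008000 means score at S461, F1957. After flipping Y the toolpath is (216.191,241.211) → (189.259,215.091).

Shape 4 is a line segment drawn with `<line>`. Its stroke #ff00ff means cut at S872, F1125. After flipping Y the toolpath is (91.650,89.367) → (239.667,225.494).

Shape 5 is a cubic bezier drawn with `<path>`. Its stroke #ff00ff means cut at S872, F1125. After flipping Y the toolpath is (232.650,49.667) → (204.781,65.161) → (146.776,108.738) → (111.210,145.354).

Shape 6 is a open polyline drawn with `<polyline>`. Its stroke #ff8800 means engrave at S357, F3737. After flipping Y the toolpath is (178.326,175.931) → (79.687,97.643) → (97.346,28.583) → (135.287,161.724).

Shape 7 is a open polyline drawn with `<polyline>`. Its stroke #ff00ff means cut at S872, F1125. After flipping Y the toolpath is (156.847,231.907) → (69.766,109.446) → (237.944,234.634) → (16.521,224.715).

; Generated by LaserGRBL
G21
G90
G0 X12.078 Y184.174
M3 S461
G1 X133.944 Y114.214 F1957
M5
G0 X209.848 Y55.386
M3 S357
G1 X202.880 Y21.506 F3737
G1 X168.505 Y17.663
G1 X154.228 Y49.168
G1 X179.779 Y72.482
G1 X209.848 Y55.386
M5
G0 X216.191 Y241.211
M3 S461
G1 X189.259 Y215.091 F1957
M5
G0 X91.650 Y89.367
M3 S872
G1 X239.667 Y225.494 F1125
M5
G0 X232.650 Y49.667
M3 S872
G1 X204.781 Y65.161 F1125
G1 X146.776 Y108.738
G1 X111.210 Y145.354
M5
G0 X178.326 Y175.931
M3 S357
G1 X79.687 Y97.643 F3737
G1 X97.346 Y28.583
G1 X135.287 Y161.724
M5
G0 X156.847 Y231.907
M3 S872
G1 X69.766 Y109.446 F1125
G1 X237.944 Y234.634
G1 X16.521 Y224.715
M5
G0 X0.000 Y0.000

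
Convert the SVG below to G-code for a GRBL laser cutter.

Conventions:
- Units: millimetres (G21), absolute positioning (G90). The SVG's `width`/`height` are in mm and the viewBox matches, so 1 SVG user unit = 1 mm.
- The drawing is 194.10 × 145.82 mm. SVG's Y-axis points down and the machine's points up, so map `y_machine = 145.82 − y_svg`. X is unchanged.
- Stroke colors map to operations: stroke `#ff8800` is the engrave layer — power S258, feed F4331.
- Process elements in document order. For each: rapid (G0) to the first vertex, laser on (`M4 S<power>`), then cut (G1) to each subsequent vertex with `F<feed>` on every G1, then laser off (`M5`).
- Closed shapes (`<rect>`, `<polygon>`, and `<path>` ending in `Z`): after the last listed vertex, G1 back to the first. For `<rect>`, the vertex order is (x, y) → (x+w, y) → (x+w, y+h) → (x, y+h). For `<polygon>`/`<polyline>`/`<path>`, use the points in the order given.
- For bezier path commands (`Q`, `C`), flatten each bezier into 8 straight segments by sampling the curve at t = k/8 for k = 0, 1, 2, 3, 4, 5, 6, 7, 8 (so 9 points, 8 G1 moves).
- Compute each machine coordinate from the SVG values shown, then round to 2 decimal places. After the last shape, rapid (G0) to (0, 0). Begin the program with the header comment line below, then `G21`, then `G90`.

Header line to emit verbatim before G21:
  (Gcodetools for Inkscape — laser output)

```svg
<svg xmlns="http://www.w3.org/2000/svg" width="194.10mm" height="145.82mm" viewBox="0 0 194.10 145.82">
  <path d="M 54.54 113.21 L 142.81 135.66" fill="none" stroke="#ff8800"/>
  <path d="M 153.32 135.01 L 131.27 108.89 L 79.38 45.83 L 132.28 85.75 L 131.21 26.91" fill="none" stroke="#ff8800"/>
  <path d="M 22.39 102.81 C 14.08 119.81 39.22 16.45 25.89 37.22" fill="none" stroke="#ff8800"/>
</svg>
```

Since the viewBox matches the mm dimensions, user units are millimetres directly. The only transform is the Y-flip y_m = 145.82 − y_svg.

Shape 1 is a line segment drawn with `<path>`. Its stroke #ff8800 means engrave at S258, F4331. After flipping Y the toolpath is (54.54,32.61) → (142.81,10.16).

Shape 2 is a open polyline drawn with `<path>`. Its stroke #ff8800 means engrave at S258, F4331. After flipping Y the toolpath is (153.32,10.81) → (131.27,36.93) → (79.38,99.99) → (132.28,60.07) → (131.21,118.91).

Shape 3 is a cubic bezier drawn with `<path>`. Its stroke #ff8800 means engrave at S258, F4331. After flipping Y the toolpath is (22.39,43.01) → (20.70,41.80) → (21.31,49.01) → (23.36,61.77) → (26.02,77.22) → (28.45,92.49) → (29.80,104.72) → (29.23,111.05) → (25.89,108.60).

(Gcodetools for Inkscape — laser output)
G21
G90
G0 X54.54 Y32.61
M4 S258
G1 X142.81 Y10.16 F4331
M5
G0 X153.32 Y10.81
M4 S258
G1 X131.27 Y36.93 F4331
G1 X79.38 Y99.99 F4331
G1 X132.28 Y60.07 F4331
G1 X131.21 Y118.91 F4331
M5
G0 X22.39 Y43.01
M4 S258
G1 X20.70 Y41.80 F4331
G1 X21.31 Y49.01 F4331
G1 X23.36 Y61.77 F4331
G1 X26.02 Y77.22 F4331
G1 X28.45 Y92.49 F4331
G1 X29.80 Y104.72 F4331
G1 X29.23 Y111.05 F4331
G1 X25.89 Y108.60 F4331
M5
G0 X0.00 Y0.00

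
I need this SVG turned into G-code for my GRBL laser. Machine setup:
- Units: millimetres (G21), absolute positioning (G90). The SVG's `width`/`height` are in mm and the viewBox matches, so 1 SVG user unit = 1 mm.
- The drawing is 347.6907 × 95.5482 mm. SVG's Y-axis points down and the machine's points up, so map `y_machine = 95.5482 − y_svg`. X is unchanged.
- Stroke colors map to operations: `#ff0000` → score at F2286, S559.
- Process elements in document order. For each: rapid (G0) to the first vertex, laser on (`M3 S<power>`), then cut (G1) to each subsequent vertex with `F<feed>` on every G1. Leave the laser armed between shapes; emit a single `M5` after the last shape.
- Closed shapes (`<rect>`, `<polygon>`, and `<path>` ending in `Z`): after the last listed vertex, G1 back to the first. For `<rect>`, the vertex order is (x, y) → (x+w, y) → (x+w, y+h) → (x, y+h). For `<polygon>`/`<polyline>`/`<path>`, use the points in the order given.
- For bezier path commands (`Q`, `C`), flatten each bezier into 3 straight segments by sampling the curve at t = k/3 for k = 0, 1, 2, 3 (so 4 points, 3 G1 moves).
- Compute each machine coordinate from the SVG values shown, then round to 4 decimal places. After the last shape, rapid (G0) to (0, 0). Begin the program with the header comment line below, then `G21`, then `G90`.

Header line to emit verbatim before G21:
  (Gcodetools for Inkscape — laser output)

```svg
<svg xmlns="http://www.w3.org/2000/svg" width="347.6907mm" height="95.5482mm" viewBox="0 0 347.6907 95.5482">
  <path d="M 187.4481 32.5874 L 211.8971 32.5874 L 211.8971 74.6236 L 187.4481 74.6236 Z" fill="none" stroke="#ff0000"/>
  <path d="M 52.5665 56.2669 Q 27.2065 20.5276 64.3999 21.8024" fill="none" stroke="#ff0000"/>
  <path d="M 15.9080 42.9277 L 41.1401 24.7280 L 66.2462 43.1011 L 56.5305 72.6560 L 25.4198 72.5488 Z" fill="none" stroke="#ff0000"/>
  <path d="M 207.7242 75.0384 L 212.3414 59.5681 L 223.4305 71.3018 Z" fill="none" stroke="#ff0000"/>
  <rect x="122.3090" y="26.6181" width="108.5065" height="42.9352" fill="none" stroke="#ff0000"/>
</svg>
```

(Gcodetools for Inkscape — laser output)
G21
G90
G0 X187.4481 Y62.9608
M3 S559
G1 X211.8971 Y62.9608 F2286
G1 X211.8971 Y20.9246 F2286
G1 X187.4481 Y20.9246 F2286
G1 X187.4481 Y62.9608 F2286
G0 X52.5665 Y39.2813
M3 S559
G1 X42.6102 Y58.9948 F2286
G1 X46.5547 Y70.4830 F2286
G1 X64.3999 Y73.7458 F2286
G0 X15.9080 Y52.6205
M3 S559
G1 X41.1401 Y70.8202 F2286
G1 X66.2462 Y52.4471 F2286
G1 X56.5305 Y22.8922 F2286
G1 X25.4198 Y22.9994 F2286
G1 X15.9080 Y52.6205 F2286
G0 X207.7242 Y20.5098
M3 S559
G1 X212.3414 Y35.9801 F2286
G1 X223.4305 Y24.2464 F2286
G1 X207.7242 Y20.5098 F2286
G0 X122.3090 Y68.9301
M3 S559
G1 X230.8155 Y68.9301 F2286
G1 X230.8155 Y25.9949 F2286
G1 X122.3090 Y25.9949 F2286
G1 X122.3090 Y68.9301 F2286
M5
G0 X0.0000 Y0.0000

Since the viewBox matches the mm dimensions, user units are millimetres directly. The only transform is the Y-flip y_m = 95.5482 − y_svg.

Shape 1 is a rectangle drawn with `<path>`. Its stroke #ff0000 means score at S559, F2286. After flipping Y the toolpath is (187.4481,62.9608) → (211.8971,62.9608) → (211.8971,20.9246) → (187.4481,20.9246) → (187.4481,62.9608), returning to the start.

Shape 2 is a quadratic bezier drawn with `<path>`. Its stroke #ff0000 means score at S559, F2286. After flipping Y the toolpath is (52.5665,39.2813) → (42.6102,58.9948) → (46.5547,70.4830) → (64.3999,73.7458).

Shape 3 is a regular polygon drawn with `<path>`. Its stroke #ff0000 means score at S559, F2286. After flipping Y the toolpath is (15.9080,52.6205) → (41.1401,70.8202) → (66.2462,52.4471) → (56.5305,22.8922) → (25.4198,22.9994) → (15.9080,52.6205), returning to the start.

Shape 4 is a regular polygon drawn with `<path>`. Its stroke #ff0000 means score at S559, F2286. After flipping Y the toolpath is (207.7242,20.5098) → (212.3414,35.9801) → (223.4305,24.2464) → (207.7242,20.5098), returning to the start.

Shape 5 is a rectangle drawn with `<rect>`. Its stroke #ff0000 means score at S559, F2286. After flipping Y the toolpath is (122.3090,68.9301) → (230.8155,68.9301) → (230.8155,25.9949) → (122.3090,25.9949) → (122.3090,68.9301), returning to the start.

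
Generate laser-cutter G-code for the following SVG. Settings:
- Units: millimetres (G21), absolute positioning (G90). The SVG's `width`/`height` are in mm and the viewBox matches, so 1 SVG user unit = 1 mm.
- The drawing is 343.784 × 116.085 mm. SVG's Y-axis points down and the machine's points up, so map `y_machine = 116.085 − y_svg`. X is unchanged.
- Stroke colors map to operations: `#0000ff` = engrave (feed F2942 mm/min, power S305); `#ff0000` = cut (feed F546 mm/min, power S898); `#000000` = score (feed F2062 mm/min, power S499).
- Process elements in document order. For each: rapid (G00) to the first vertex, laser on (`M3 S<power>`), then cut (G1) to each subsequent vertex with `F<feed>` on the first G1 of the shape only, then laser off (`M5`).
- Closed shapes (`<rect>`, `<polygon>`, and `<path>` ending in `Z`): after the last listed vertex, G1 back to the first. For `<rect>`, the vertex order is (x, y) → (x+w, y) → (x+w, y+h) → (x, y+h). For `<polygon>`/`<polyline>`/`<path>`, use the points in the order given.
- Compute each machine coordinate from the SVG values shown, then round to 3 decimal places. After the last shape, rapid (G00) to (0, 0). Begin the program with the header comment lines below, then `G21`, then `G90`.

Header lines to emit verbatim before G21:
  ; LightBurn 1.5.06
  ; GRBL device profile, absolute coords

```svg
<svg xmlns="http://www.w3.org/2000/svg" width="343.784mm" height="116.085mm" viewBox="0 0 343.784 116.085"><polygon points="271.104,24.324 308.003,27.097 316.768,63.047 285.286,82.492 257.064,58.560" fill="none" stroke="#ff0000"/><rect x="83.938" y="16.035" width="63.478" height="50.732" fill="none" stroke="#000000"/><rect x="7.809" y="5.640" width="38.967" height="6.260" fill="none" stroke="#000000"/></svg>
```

Since the viewBox matches the mm dimensions, user units are millimetres directly. The only transform is the Y-flip y_m = 116.085 − y_svg.

Shape 1 is a regular polygon drawn with `<polygon>`. Its stroke #ff0000 means cut at S898, F546. After flipping Y the toolpath is (271.104,91.761) → (308.003,88.988) → (316.768,53.038) → (285.286,33.593) → (257.064,57.525) → (271.104,91.761), returning to the start.

Shape 2 is a rectangle drawn with `<rect>`. Its stroke #000000 means score at S499, F2062. After flipping Y the toolpath is (83.938,100.050) → (147.416,100.050) → (147.416,49.318) → (83.938,49.318) → (83.938,100.050), returning to the start.

Shape 3 is a rectangle drawn with `<rect>`. Its stroke #000000 means score at S499, F2062. After flipping Y the toolpath is (7.809,110.445) → (46.776,110.445) → (46.776,104.185) → (7.809,104.185) → (7.809,110.445), returning to the start.

; LightBurn 1.5.06
; GRBL device profile, absolute coords
G21
G90
G00 X271.104 Y91.761
M3 S898
G1 X308.003 Y88.988 F546
G1 X316.768 Y53.038
G1 X285.286 Y33.593
G1 X257.064 Y57.525
G1 X271.104 Y91.761
M5
G00 X83.938 Y100.050
M3 S499
G1 X147.416 Y100.050 F2062
G1 X147.416 Y49.318
G1 X83.938 Y49.318
G1 X83.938 Y100.050
M5
G00 X7.809 Y110.445
M3 S499
G1 X46.776 Y110.445 F2062
G1 X46.776 Y104.185
G1 X7.809 Y104.185
G1 X7.809 Y110.445
M5
G00 X0.000 Y0.000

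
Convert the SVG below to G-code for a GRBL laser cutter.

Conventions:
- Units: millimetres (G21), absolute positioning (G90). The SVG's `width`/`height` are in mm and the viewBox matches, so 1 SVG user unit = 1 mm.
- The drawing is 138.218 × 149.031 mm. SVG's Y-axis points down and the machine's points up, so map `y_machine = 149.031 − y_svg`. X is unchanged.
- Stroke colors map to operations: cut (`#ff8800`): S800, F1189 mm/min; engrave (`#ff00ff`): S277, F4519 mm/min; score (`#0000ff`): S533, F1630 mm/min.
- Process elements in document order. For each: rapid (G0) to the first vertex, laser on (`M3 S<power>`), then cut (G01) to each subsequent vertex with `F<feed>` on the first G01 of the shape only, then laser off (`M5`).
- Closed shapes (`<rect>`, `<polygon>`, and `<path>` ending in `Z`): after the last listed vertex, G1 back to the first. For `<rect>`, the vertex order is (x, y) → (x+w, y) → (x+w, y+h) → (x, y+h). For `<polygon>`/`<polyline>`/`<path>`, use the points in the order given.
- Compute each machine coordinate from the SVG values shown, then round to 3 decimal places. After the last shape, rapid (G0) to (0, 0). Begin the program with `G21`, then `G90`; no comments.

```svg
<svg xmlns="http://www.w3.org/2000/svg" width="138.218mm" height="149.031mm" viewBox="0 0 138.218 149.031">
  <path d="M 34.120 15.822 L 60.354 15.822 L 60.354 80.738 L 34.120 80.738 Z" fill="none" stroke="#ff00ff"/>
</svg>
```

Since the viewBox matches the mm dimensions, user units are millimetres directly. The only transform is the Y-flip y_m = 149.031 − y_svg.

Shape 1 is a rectangle drawn with `<path>`. Its stroke #ff00ff means engrave at S277, F4519. After flipping Y the toolpath is (34.120,133.209) → (60.354,133.209) → (60.354,68.293) → (34.120,68.293) → (34.120,133.209), returning to the start.

G21
G90
G0 X34.120 Y133.209
M3 S277
G01 X60.354 Y133.209 F4519
G01 X60.354 Y68.293
G01 X34.120 Y68.293
G01 X34.120 Y133.209
M5
G0 X0.000 Y0.000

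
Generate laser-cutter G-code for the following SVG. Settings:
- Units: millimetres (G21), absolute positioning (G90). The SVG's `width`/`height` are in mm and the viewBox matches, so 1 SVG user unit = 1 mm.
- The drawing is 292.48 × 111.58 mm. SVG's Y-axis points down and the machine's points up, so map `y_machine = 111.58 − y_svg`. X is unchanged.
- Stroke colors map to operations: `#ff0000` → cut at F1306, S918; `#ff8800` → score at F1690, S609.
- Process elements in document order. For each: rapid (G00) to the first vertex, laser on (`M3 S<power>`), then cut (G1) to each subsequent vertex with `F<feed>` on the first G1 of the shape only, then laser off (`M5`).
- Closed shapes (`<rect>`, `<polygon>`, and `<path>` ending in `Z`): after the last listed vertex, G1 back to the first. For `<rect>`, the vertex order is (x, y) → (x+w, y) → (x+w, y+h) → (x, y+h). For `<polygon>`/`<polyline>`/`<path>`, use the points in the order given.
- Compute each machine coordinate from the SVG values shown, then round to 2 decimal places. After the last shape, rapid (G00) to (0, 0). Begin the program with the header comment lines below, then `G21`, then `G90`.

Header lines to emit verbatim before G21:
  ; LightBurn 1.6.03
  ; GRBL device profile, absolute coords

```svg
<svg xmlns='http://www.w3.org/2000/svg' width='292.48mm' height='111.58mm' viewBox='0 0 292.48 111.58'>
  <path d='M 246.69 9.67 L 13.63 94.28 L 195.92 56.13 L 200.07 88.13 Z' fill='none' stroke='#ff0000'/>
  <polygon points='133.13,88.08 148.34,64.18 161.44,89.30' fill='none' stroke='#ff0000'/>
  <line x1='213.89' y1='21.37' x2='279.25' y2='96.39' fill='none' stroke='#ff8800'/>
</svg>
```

; LightBurn 1.6.03
; GRBL device profile, absolute coords
G21
G90
G00 X246.69 Y101.91
M3 S918
G1 X13.63 Y17.30 F1306
G1 X195.92 Y55.45
G1 X200.07 Y23.45
G1 X246.69 Y101.91
M5
G00 X133.13 Y23.50
M3 S918
G1 X148.34 Y47.40 F1306
G1 X161.44 Y22.28
G1 X133.13 Y23.50
M5
G00 X213.89 Y90.21
M3 S609
G1 X279.25 Y15.19 F1690
M5
G00 X0.00 Y0.00

Since the viewBox matches the mm dimensions, user units are millimetres directly. The only transform is the Y-flip y_m = 111.58 − y_svg.

Shape 1 is a closed polygon drawn with `<path>`. Its stroke #ff0000 means cut at S918, F1306. After flipping Y the toolpath is (246.69,101.91) → (13.63,17.30) → (195.92,55.45) → (200.07,23.45) → (246.69,101.91), returning to the start.

Shape 2 is a regular polygon drawn with `<polygon>`. Its stroke #ff0000 means cut at S918, F1306. After flipping Y the toolpath is (133.13,23.50) → (148.34,47.40) → (161.44,22.28) → (133.13,23.50), returning to the start.

Shape 3 is a line segment drawn with `<line>`. Its stroke #ff8800 means score at S609, F1690. After flipping Y the toolpath is (213.89,90.21) → (279.25,15.19).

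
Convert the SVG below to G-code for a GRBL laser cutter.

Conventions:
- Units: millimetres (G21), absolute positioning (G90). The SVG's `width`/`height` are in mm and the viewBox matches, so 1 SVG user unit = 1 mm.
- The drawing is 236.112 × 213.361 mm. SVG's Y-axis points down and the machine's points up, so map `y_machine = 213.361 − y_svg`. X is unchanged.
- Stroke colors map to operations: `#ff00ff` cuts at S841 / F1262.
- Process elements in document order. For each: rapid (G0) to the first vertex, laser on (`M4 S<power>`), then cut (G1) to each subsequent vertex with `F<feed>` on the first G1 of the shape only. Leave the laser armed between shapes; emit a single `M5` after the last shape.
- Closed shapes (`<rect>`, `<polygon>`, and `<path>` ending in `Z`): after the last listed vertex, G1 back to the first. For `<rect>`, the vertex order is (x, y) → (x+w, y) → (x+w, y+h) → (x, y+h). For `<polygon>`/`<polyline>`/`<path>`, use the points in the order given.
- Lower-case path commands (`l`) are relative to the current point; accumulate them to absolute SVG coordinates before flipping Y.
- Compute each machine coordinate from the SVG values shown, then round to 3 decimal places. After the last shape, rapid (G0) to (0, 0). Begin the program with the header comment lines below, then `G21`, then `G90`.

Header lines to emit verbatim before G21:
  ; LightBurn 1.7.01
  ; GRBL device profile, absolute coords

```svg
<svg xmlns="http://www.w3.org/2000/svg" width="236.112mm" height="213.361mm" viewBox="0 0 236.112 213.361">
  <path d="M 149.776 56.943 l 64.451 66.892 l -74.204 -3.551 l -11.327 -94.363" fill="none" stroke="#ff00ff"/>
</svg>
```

1 u = 1 mm; y_m = 213.361 − y.

[1] `<path>` open polyline, #ff00ff→cut S841 F1262: (149.776,156.418) → (214.227,89.526) → (140.023,93.077) → (128.696,187.440)

; LightBurn 1.7.01
; GRBL device profile, absolute coords
G21
G90
G0 X149.776 Y156.418
M4 S841
G1 X214.227 Y89.526 F1262
G1 X140.023 Y93.077
G1 X128.696 Y187.440
M5
G0 X0.000 Y0.000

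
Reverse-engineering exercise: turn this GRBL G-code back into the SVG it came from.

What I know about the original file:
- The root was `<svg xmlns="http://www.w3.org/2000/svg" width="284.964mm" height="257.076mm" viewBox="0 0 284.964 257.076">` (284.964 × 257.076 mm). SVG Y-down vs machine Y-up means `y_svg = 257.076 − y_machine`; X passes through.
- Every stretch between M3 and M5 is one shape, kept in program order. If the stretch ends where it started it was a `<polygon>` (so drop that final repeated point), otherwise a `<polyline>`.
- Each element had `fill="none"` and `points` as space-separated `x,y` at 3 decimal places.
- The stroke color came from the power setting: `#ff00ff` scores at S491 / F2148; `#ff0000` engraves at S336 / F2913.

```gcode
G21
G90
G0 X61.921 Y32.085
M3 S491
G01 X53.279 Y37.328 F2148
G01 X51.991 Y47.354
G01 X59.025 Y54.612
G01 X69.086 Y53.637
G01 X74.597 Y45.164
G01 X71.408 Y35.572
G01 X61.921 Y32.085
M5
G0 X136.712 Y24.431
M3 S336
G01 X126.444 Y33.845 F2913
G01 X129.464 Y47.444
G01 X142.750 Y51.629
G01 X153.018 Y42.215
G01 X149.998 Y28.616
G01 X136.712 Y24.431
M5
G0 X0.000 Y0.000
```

<svg xmlns="http://www.w3.org/2000/svg" width="284.964mm" height="257.076mm" viewBox="0 0 284.964 257.076">
  <polygon points="61.921,224.991 53.279,219.748 51.991,209.722 59.025,202.464 69.086,203.439 74.597,211.912 71.408,221.504" fill="none" stroke="#ff00ff"/>
  <polygon points="136.712,232.645 126.444,223.231 129.464,209.632 142.750,205.447 153.018,214.861 149.998,228.460" fill="none" stroke="#ff0000"/>
</svg>

Machine Y-up, SVG Y-down with viewBox height 257.076, so y_svg = 257.076 − y_machine; X carries over.

Run 1: power S491 maps to stroke `#ff00ff` (score). The run returns to its start, so emit a `<polygon>` with points (Y-flipped): 61.921,224.991 53.279,219.748 51.991,209.722 59.025,202.464 69.086,203.439 74.597,211.912 71.408,221.504.

Run 2: power S336 maps to stroke `#ff0000` (engrave). The run returns to its start, so emit a `<polygon>` with points (Y-flipped): 136.712,232.645 126.444,223.231 129.464,209.632 142.750,205.447 153.018,214.861 149.998,228.460.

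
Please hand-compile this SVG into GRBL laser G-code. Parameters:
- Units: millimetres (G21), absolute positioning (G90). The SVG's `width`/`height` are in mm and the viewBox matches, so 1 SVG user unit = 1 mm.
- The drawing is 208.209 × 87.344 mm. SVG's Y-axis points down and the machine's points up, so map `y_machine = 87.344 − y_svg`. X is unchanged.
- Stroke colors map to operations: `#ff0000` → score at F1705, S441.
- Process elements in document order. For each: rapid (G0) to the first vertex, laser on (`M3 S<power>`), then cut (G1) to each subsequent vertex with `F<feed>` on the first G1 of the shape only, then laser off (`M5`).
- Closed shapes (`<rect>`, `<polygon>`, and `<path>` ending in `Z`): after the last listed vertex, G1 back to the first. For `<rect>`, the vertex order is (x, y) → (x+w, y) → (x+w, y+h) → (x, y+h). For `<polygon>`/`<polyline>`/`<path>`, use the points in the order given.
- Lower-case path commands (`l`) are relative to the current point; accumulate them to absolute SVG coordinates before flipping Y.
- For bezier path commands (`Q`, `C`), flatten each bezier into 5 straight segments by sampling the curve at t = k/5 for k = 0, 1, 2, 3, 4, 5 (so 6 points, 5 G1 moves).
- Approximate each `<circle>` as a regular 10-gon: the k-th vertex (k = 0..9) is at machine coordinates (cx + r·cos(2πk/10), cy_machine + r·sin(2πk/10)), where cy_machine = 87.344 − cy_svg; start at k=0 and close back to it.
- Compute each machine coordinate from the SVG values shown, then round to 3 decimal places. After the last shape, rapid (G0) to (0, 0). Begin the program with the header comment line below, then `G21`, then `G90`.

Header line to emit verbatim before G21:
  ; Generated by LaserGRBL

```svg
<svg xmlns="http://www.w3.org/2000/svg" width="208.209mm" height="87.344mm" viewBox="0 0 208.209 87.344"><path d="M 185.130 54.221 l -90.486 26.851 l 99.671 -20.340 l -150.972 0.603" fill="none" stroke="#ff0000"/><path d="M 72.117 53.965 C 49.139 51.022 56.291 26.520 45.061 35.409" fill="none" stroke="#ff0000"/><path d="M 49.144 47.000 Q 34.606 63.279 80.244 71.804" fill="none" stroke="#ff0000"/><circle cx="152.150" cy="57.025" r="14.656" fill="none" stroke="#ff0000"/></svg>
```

Since the viewBox matches the mm dimensions, user units are millimetres directly. The only transform is the Y-flip y_m = 87.344 − y_svg.

Shape 1 is a open polyline drawn with `<path>`. Its stroke #ff0000 means score at S441, F1705. After flipping Y the toolpath is (185.130,33.123) → (94.644,6.272) → (194.315,26.612) → (43.343,26.009).

Shape 2 is a cubic bezier drawn with `<path>`. Its stroke #ff0000 means score at S441, F1705. After flipping Y the toolpath is (72.117,33.379) → (61.558,37.292) → (55.901,43.742) → (52.818,50.091) → (49.981,53.701) → (45.061,51.935).

Shape 3 is a quadratic bezier drawn with `<path>`. Its stroke #ff0000 means score at S441, F1705. After flipping Y the toolpath is (49.144,40.344) → (45.736,34.143) → (47.142,28.561) → (53.362,23.601) → (64.396,19.260) → (80.244,15.540).

Shape 4 is a circle drawn with `<circle>`. Its stroke #ff0000 means score at S441, F1705. After flipping Y the toolpath is (166.806,30.319) → (164.007,38.934) → (156.679,44.258) → (147.621,44.258) → (140.293,38.934) → (137.494,30.319) → (140.293,21.704) → (147.621,16.380) → (156.679,16.380) → (164.007,21.704) → (166.806,30.319), returning to the start.

; Generated by LaserGRBL
G21
G90
G0 X185.130 Y33.123
M3 S441
G1 X94.644 Y6.272 F1705
G1 X194.315 Y26.612
G1 X43.343 Y26.009
M5
G0 X72.117 Y33.379
M3 S441
G1 X61.558 Y37.292 F1705
G1 X55.901 Y43.742
G1 X52.818 Y50.091
G1 X49.981 Y53.701
G1 X45.061 Y51.935
M5
G0 X49.144 Y40.344
M3 S441
G1 X45.736 Y34.143 F1705
G1 X47.142 Y28.561
G1 X53.362 Y23.601
G1 X64.396 Y19.260
G1 X80.244 Y15.540
M5
G0 X166.806 Y30.319
M3 S441
G1 X164.007 Y38.934 F1705
G1 X156.679 Y44.258
G1 X147.621 Y44.258
G1 X140.293 Y38.934
G1 X137.494 Y30.319
G1 X140.293 Y21.704
G1 X147.621 Y16.380
G1 X156.679 Y16.380
G1 X164.007 Y21.704
G1 X166.806 Y30.319
M5
G0 X0.000 Y0.000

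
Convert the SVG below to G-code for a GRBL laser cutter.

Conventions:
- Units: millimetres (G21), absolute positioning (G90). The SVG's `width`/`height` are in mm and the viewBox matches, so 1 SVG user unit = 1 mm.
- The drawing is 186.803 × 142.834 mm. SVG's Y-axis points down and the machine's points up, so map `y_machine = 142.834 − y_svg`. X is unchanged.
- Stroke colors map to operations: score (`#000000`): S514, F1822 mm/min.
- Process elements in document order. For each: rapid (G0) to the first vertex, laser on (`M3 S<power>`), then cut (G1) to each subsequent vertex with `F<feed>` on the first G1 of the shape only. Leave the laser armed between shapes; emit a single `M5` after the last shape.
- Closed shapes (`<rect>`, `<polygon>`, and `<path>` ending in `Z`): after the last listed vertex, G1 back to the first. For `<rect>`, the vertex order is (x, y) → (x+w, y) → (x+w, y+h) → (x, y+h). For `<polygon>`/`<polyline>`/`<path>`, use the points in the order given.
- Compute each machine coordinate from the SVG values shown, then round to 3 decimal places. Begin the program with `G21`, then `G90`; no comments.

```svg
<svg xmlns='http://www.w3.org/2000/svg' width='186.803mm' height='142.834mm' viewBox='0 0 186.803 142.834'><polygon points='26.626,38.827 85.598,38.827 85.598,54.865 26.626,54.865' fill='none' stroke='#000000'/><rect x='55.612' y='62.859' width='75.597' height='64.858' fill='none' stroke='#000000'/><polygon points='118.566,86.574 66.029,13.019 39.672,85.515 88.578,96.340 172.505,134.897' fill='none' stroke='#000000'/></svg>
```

Since the viewBox matches the mm dimensions, user units are millimetres directly. The only transform is the Y-flip y_m = 142.834 − y_svg.

Shape 1 is a rectangle drawn with `<polygon>`. Its stroke #000000 means score at S514, F1822. After flipping Y the toolpath is (26.626,104.007) → (85.598,104.007) → (85.598,87.969) → (26.626,87.969) → (26.626,104.007), returning to the start.

Shape 2 is a rectangle drawn with `<rect>`. Its stroke #000000 means score at S514, F1822. After flipping Y the toolpath is (55.612,79.975) → (131.209,79.975) → (131.209,15.117) → (55.612,15.117) → (55.612,79.975), returning to the start.

Shape 3 is a closed polygon drawn with `<polygon>`. Its stroke #000000 means score at S514, F1822. After flipping Y the toolpath is (118.566,56.260) → (66.029,129.815) → (39.672,57.319) → (88.578,46.494) → (172.505,7.937) → (118.566,56.260), returning to the start.

G21
G90
G0 X26.626 Y104.007
M3 S514
G1 X85.598 Y104.007 F1822
G1 X85.598 Y87.969
G1 X26.626 Y87.969
G1 X26.626 Y104.007
G0 X55.612 Y79.975
M3 S514
G1 X131.209 Y79.975 F1822
G1 X131.209 Y15.117
G1 X55.612 Y15.117
G1 X55.612 Y79.975
G0 X118.566 Y56.260
M3 S514
G1 X66.029 Y129.815 F1822
G1 X39.672 Y57.319
G1 X88.578 Y46.494
G1 X172.505 Y7.937
G1 X118.566 Y56.260
M5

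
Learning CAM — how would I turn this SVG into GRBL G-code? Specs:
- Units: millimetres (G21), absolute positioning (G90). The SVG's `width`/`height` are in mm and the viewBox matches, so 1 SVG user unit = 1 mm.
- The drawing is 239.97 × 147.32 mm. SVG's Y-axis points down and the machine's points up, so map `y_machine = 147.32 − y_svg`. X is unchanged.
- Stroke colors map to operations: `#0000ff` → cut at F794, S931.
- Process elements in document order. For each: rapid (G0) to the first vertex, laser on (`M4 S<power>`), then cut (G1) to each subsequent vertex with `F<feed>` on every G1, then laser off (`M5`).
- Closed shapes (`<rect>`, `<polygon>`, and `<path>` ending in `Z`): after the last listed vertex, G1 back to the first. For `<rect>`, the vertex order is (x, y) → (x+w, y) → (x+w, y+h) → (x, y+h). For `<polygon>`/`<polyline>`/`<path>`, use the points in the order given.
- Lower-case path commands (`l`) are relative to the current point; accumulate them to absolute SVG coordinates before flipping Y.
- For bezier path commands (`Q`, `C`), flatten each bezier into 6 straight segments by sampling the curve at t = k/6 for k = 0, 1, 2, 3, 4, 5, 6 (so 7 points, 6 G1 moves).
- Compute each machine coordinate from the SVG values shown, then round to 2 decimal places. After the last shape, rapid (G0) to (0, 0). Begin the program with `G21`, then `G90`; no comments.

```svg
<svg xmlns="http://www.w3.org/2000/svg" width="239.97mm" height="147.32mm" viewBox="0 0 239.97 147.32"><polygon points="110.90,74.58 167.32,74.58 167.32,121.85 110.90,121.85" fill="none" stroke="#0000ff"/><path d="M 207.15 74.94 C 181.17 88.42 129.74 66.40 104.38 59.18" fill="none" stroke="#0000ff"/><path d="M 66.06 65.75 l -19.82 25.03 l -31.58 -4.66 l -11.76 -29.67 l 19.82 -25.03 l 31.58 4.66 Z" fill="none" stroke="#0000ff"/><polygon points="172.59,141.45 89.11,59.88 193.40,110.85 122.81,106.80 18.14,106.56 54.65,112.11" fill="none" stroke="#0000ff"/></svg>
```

1 u = 1 mm; y_m = 147.32 − y.

[1] `<polygon>` rectangle, #0000ff→cut S931 F794: (110.90,72.74) → (167.32,72.74) → (167.32,25.47) → (110.90,25.47) → (110.90,72.74) (closed)

[2] `<path>` cubic bezier, #0000ff→cut S931 F794: (207.15,72.38) → (192.28,68.37) → (174.59,68.87) → (155.53,72.50) → (136.52,77.85) → (118.99,83.53) → (104.38,88.14)

[3] `<path>` regular polygon, #0000ff→cut S931 F794: (66.06,81.57) → (46.24,56.54) → (14.66,61.20) → (2.90,90.87) → (22.72,115.90) → (54.30,111.24) → (66.06,81.57) (closed)

[4] `<polygon>` closed polygon, #0000ff→cut S931 F794: (172.59,5.87) → (89.11,87.44) → (193.40,36.47) → (122.81,40.52) → (18.14,40.76) → (54.65,35.21) → (172.59,5.87) (closed)

G21
G90
G0 X110.90 Y72.74
M4 S931
G1 X167.32 Y72.74 F794
G1 X167.32 Y25.47 F794
G1 X110.90 Y25.47 F794
G1 X110.90 Y72.74 F794
M5
G0 X207.15 Y72.38
M4 S931
G1 X192.28 Y68.37 F794
G1 X174.59 Y68.87 F794
G1 X155.53 Y72.50 F794
G1 X136.52 Y77.85 F794
G1 X118.99 Y83.53 F794
G1 X104.38 Y88.14 F794
M5
G0 X66.06 Y81.57
M4 S931
G1 X46.24 Y56.54 F794
G1 X14.66 Y61.20 F794
G1 X2.90 Y90.87 F794
G1 X22.72 Y115.90 F794
G1 X54.30 Y111.24 F794
G1 X66.06 Y81.57 F794
M5
G0 X172.59 Y5.87
M4 S931
G1 X89.11 Y87.44 F794
G1 X193.40 Y36.47 F794
G1 X122.81 Y40.52 F794
G1 X18.14 Y40.76 F794
G1 X54.65 Y35.21 F794
G1 X172.59 Y5.87 F794
M5
G0 X0.00 Y0.00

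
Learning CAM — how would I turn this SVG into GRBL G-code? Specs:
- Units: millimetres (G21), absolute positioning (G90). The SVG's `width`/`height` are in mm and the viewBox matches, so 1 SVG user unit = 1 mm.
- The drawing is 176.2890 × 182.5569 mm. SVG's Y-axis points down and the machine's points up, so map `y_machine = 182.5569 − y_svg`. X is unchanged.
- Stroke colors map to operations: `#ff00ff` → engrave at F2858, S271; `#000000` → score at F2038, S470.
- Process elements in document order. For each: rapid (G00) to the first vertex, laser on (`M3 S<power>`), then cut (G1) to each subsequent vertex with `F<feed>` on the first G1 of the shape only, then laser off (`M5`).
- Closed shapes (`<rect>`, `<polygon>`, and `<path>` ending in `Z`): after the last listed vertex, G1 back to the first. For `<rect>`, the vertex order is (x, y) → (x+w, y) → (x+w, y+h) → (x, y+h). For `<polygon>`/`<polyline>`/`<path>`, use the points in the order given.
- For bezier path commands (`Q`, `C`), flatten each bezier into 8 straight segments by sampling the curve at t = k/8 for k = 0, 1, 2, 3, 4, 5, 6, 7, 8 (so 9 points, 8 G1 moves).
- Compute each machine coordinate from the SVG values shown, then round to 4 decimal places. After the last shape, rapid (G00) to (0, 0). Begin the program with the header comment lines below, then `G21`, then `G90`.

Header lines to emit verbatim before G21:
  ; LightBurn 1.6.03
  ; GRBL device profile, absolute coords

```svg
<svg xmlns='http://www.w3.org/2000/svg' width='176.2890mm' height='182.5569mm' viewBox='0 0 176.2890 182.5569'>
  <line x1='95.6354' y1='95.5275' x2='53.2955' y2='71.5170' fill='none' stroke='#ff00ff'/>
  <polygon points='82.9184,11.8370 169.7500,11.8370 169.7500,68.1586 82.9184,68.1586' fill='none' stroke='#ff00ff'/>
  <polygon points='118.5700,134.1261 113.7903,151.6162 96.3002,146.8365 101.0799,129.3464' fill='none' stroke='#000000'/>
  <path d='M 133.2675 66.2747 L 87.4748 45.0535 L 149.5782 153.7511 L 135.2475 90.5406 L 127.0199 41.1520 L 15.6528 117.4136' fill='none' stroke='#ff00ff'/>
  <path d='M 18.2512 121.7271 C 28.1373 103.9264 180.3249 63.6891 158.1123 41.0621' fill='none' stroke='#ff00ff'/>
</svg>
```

; LightBurn 1.6.03
; GRBL device profile, absolute coords
G21
G90
G00 X95.6354 Y87.0294
M3 S271
G1 X53.2955 Y111.0399 F2858
M5
G00 X82.9184 Y170.7199
M3 S271
G1 X169.7500 Y170.7199 F2858
G1 X169.7500 Y114.3983
G1 X82.9184 Y114.3983
G1 X82.9184 Y170.7199
M5
G00 X118.5700 Y48.4308
M3 S470
G1 X113.7903 Y30.9407 F2038
G1 X96.3002 Y35.7204
G1 X101.0799 Y53.2105
G1 X118.5700 Y48.4308
M5
G00 X133.2675 Y116.2822
M3 S271
G1 X87.4748 Y137.5034 F2858
G1 X149.5782 Y28.8058
G1 X135.2475 Y92.0163
G1 X127.0199 Y141.4049
G1 X15.6528 Y65.1433
M5
G00 X18.2512 Y60.8298
M3 S271
G1 X28.0103 Y68.4786 F2858
G1 X47.3988 Y77.7615
G1 X72.7054 Y88.2092
G1 X100.2188 Y99.3524
G1 X126.2275 Y110.7219
G1 X147.0202 Y121.8484
G1 X158.8856 Y132.2624
G1 X158.1123 Y141.4948
M5
G00 X0.0000 Y0.0000

viewBox `0 0 176.2890 182.5569` with mm width/height → 1 unit = 1 mm. Flip: y_m = 182.5569 − y_svg.

**Shape 1** — `<line>` line segment, stroke `#ff00ff` → engrave (S271, F2858). Machine vertices: (95.6354,87.0294) → (53.2955,111.0399). Open path.

**Shape 2** — `<polygon>` rectangle, stroke `#ff00ff` → engrave (S271, F2858). Machine vertices: (82.9184,170.7199) → (169.7500,170.7199) → (169.7500,114.3983) → (82.9184,114.3983) → (82.9184,170.7199). Closed: final G1 returns to the first vertex.

**Shape 3** — `<polygon>` regular polygon, stroke `#000000` → score (S470, F2038). Machine vertices: (118.5700,48.4308) → (113.7903,30.9407) → (96.3002,35.7204) → (101.0799,53.2105) → (118.5700,48.4308). Closed: final G1 returns to the first vertex.

**Shape 4** — `<path>` open polyline, stroke `#ff00ff` → engrave (S271, F2858). Machine vertices: (133.2675,116.2822) → (87.4748,137.5034) → (149.5782,28.8058) → (135.2475,92.0163) → (127.0199,141.4049) → (15.6528,65.1433). Open path.

**Shape 5** — `<path>` cubic bezier, stroke `#ff00ff` → engrave (S271, F2858). Control points (SVG): P0=(18.2512,121.7271), P1=(28.1373,103.9264), P2=(180.3249,63.6891), P3=(158.1123,41.0621); sampled at t=k/8. Machine vertices: (18.2512,60.8298) → (28.0103,68.4786) → (47.3988,77.7615) → (72.7054,88.2092) → (100.2188,99.3524) → (126.2275,110.7219) → (147.0202,121.8484) → (158.8856,132.2624) → (158.1123,141.4948). Open path.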